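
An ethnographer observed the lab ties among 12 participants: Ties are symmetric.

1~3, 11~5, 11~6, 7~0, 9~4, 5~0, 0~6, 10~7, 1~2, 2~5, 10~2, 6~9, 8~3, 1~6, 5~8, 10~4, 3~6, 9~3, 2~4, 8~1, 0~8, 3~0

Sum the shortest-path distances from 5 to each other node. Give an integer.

Distances from 5: 0:1, 1:2, 2:1, 3:2, 4:2, 6:2, 7:2, 8:1, 9:3, 10:2, 11:1.
Sum = 1 + 2 + 1 + 2 + 2 + 2 + 2 + 1 + 3 + 2 + 1 = 19.

19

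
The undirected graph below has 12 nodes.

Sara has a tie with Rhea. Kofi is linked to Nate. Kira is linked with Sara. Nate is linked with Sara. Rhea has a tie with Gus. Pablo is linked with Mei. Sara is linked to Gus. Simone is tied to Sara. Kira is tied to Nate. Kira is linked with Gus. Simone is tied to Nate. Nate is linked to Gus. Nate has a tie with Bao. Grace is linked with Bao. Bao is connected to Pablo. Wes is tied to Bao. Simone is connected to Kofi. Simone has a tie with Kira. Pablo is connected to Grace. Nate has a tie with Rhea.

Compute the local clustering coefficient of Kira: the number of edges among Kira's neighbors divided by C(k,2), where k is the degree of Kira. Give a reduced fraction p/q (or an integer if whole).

5/6

Kira's neighbors: Gus, Nate, Sara, and Simone (k = 4).
Possible neighbor pairs: C(4,2) = 6. Edges among them: Gus–Nate, Gus–Sara, Nate–Sara, Nate–Simone, Sara–Simone → e = 5.
Clustering(Kira) = 5/6.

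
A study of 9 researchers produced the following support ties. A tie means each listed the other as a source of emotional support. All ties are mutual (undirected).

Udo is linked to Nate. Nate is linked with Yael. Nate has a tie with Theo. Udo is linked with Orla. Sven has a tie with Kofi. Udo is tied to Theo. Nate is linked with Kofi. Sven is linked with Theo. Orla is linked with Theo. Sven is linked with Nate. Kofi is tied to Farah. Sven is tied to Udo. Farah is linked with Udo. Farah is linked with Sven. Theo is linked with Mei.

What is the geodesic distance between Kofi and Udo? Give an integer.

2

One shortest route is Kofi – Farah – Udo, which uses 2 edges, and Kofi and Udo are not directly tied, so nothing shorter exists. So d(Kofi,Udo) = 2.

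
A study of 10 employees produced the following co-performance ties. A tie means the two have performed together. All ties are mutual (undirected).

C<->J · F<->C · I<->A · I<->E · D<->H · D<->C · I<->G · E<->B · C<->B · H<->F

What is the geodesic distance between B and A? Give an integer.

3

One shortest route is B – E – I – A, which uses 3 edges, and at distance 2 from B we only reach {D, F, I, J}, which does not include A. So d(B,A) = 3.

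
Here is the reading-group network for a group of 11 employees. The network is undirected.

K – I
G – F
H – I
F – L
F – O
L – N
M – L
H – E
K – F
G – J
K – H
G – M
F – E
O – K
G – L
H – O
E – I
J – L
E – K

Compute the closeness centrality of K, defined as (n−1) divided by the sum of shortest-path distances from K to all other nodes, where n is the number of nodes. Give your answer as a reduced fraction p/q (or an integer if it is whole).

5/9

Distances from K: E:1, F:1, G:2, H:1, I:1, J:3, L:2, M:3, N:3, O:1. Sum = 18.
n = 11, so closeness = 10/18 = 5/9.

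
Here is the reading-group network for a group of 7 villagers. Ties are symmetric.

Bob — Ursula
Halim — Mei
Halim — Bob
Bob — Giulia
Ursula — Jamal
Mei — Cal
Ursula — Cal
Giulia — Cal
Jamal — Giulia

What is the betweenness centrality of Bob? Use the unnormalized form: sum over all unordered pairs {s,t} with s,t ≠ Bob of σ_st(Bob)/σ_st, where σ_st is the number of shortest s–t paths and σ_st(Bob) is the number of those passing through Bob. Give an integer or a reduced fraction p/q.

Pairs whose geodesics pass through Bob — Jamal–Halim: 2/2; Ursula–Halim: 1; Ursula–Giulia: 1/3; Halim–Giulia: 1.
All other pairs contribute 0.
Summing the contributions gives betweenness(Bob) = 10/3.

10/3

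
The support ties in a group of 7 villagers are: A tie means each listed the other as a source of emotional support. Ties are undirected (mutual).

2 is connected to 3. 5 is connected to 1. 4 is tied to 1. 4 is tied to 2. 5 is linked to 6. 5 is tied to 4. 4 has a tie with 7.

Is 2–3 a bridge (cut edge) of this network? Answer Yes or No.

Yes

Without the 2–3 edge there is no alternate route between 2 and 3, so the network disconnects. It is a bridge.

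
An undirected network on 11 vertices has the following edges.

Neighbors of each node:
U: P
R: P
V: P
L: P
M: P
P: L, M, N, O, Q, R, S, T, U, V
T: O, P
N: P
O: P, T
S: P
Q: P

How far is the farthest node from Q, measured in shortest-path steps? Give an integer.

2

Distances from Q: L:2, M:2, N:2, O:2, P:1, R:2, S:2, T:2, U:2, V:2.
The largest is 2 (to O, R, S, V, N, L, M, U, and T), so the eccentricity of Q is 2.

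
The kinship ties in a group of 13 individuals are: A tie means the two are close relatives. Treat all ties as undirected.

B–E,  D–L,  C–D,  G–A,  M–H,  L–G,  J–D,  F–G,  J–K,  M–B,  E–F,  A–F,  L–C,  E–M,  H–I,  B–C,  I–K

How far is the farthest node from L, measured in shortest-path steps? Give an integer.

Distances from L: A:2, B:2, C:1, D:1, E:3, F:2, G:1, H:4, I:4, J:2, K:3, M:3.
The largest is 4 (to H and I), so the eccentricity of L is 4.

4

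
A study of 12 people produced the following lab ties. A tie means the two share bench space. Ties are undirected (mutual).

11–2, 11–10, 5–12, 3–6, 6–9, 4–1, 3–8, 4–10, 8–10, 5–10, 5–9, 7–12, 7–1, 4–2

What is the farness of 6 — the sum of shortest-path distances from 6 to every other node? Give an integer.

Distances from 6: 1:5, 2:5, 3:1, 4:4, 5:2, 7:4, 8:2, 9:1, 10:3, 11:4, 12:3.
Sum = 5 + 5 + 1 + 4 + 2 + 4 + 2 + 1 + 3 + 4 + 3 = 34.

34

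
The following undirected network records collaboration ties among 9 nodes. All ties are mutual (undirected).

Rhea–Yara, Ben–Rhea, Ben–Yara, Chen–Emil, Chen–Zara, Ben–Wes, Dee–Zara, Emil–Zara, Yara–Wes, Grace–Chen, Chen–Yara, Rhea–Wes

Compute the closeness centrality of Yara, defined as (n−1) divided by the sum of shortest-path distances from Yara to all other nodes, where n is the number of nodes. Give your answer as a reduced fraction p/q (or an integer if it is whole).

Distances from Yara: Ben:1, Chen:1, Dee:3, Emil:2, Grace:2, Rhea:1, Wes:1, Zara:2. Sum = 13.
n = 9, so closeness = 8/13.

8/13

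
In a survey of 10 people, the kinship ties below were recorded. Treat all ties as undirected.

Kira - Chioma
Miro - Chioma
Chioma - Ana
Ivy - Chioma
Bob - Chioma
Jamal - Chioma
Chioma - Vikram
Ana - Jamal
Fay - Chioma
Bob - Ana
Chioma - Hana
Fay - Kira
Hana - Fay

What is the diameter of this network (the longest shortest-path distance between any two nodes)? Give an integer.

Eccentricity of each node (its greatest distance to any other): Ana:2, Bob:2, Chioma:1, Fay:2, Hana:2, Ivy:2, Jamal:2, Kira:2, Miro:2, Vikram:2.
The maximum eccentricity is 2, realized for instance by the pair Hana–Kira via Hana – Chioma – Kira. So the diameter is 2.

2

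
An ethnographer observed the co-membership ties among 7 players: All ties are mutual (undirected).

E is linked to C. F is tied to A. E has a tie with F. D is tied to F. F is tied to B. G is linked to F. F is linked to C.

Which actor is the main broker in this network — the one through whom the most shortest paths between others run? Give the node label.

F

Unnormalized betweenness of each node: A:0, B:0, C:0, D:0, E:0, F:14, G:0.
F has the largest value, 14, making it the main broker — the node through which the most shortest paths run.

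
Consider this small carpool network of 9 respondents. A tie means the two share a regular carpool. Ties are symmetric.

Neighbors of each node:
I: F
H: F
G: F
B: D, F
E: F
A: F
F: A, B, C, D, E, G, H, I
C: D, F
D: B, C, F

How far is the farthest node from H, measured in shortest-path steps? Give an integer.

2

Distances from H: A:2, B:2, C:2, D:2, E:2, F:1, G:2, I:2.
The largest is 2 (to A, G, C, B, I, D, and E), so the eccentricity of H is 2.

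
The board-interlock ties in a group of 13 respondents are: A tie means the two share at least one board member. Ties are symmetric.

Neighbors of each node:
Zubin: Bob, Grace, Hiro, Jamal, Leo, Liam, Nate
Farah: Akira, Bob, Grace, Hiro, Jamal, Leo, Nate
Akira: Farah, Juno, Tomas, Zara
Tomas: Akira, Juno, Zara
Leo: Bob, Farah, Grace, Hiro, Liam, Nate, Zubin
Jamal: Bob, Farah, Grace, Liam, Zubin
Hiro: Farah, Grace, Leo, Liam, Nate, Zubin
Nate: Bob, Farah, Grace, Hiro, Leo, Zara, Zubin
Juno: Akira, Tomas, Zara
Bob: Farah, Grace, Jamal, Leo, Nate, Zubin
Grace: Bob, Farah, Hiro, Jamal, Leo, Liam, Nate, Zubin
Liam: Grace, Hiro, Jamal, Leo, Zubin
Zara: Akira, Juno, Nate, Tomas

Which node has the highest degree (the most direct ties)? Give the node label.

Grace

Degrees — Akira:4, Bob:6, Farah:7, Grace:8, Hiro:6, Jamal:5, Juno:3, Leo:7, Liam:5, Nate:7, Tomas:3, Zara:4, Zubin:7.
The maximum is 8, attained only by Grace.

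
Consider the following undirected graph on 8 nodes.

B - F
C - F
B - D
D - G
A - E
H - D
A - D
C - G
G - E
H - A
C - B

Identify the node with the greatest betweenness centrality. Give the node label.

D

Unnormalized betweenness of each node: A:11/6, B:13/3, C:17/6, D:25/3, E:5/6, F:0, G:29/6, H:0.
D has the largest value, 25/3, making it the main broker — the node through which the most shortest paths run.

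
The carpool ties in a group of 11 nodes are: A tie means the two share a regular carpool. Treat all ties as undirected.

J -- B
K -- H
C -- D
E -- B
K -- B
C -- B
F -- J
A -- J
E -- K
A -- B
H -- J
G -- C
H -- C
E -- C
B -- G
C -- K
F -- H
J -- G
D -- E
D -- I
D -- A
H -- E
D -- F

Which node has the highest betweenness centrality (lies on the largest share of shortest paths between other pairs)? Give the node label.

D

Unnormalized betweenness of each node: A:5/3, B:29/6, C:73/12, D:23/2, E:31/12, F:5/3, G:1/3, H:10/3, I:0, J:19/4, K:1/4.
D has the largest value, 23/2, making it the main broker — the node through which the most shortest paths run.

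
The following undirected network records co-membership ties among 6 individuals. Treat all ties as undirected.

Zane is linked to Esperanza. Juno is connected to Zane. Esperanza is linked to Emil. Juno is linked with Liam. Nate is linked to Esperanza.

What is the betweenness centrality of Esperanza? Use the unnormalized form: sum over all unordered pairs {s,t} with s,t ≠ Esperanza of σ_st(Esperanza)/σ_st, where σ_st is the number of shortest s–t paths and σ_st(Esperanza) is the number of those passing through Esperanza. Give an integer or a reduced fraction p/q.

Pairs whose geodesics pass through Esperanza — Juno–Nate: 1; Juno–Emil: 1; Zane–Nate: 1; Zane–Emil: 1; Nate–Liam: 1; Nate–Emil: 1; Liam–Emil: 1.
All other pairs contribute 0.
Summing the contributions gives betweenness(Esperanza) = 7.

7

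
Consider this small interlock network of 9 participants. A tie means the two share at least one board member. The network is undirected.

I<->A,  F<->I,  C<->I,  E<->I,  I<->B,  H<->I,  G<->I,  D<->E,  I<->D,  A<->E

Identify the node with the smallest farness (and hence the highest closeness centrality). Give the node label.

I

Farness (sum of distances to all others) for each node — A:14, B:15, C:15, D:14, E:13, F:15, G:15, H:15, I:8.
The smallest farness is 8, for I, so I has the highest closeness.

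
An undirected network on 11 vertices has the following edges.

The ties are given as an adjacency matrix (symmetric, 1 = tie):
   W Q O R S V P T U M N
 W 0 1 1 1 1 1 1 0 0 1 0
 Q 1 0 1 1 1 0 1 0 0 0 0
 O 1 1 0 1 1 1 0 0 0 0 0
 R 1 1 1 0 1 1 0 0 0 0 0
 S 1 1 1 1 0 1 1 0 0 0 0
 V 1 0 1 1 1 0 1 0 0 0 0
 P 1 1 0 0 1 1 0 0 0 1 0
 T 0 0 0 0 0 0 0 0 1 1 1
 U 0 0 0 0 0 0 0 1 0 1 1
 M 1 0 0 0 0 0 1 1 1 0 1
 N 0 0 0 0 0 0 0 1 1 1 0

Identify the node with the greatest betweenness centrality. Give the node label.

M

Unnormalized betweenness of each node: M:21, N:0, O:1/5, P:31/5, Q:1/2, R:1/5, S:7/10, T:0, U:0, V:1/2, W:147/10.
M has the largest value, 21, making it the main broker — the node through which the most shortest paths run.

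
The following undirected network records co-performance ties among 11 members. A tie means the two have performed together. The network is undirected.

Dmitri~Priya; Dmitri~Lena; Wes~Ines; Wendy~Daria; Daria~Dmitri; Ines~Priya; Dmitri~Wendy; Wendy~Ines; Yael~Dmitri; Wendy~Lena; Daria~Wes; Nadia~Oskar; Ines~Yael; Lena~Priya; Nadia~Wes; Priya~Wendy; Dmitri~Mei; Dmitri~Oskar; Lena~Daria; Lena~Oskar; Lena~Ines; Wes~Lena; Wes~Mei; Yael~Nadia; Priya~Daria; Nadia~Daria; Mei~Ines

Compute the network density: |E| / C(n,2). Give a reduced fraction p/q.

There are 27 edges and 11 nodes, so the maximum possible is C(11,2) = 55.
Density = 27/55.

27/55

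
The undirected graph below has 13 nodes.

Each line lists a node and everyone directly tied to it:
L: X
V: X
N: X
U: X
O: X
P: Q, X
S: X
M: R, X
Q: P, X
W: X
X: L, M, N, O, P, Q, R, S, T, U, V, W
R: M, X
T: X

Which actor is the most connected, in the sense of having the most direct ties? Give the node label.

Degrees — L:1, M:2, N:1, O:1, P:2, Q:2, R:2, S:1, T:1, U:1, V:1, W:1, X:12.
The maximum is 12, attained only by X.

X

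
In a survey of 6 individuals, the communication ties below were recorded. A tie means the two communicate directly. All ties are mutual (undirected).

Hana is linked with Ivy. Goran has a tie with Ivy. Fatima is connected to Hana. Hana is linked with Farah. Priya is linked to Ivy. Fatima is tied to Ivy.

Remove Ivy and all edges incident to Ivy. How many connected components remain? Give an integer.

3

Without Ivy, the remaining ties split the others into: {Farah, Fatima, Hana}; {Priya}; {Goran}.
That's 3 separate components.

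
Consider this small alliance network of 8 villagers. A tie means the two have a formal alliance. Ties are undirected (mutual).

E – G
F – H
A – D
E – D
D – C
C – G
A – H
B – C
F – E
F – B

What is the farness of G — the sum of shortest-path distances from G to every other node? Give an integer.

Distances from G: A:3, B:2, C:1, D:2, E:1, F:2, H:3.
Sum = 3 + 2 + 1 + 2 + 1 + 2 + 3 = 14.

14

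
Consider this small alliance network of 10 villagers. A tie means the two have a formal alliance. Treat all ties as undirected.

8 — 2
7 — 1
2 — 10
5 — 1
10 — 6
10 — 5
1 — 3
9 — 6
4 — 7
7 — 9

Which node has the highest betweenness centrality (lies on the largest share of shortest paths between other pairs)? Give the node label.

10

Unnormalized betweenness of each node: 1:27/2, 2:8, 3:0, 4:0, 5:10, 6:13/2, 7:23/2, 8:0, 9:6, 10:33/2.
10 has the largest value, 33/2, making it the main broker — the node through which the most shortest paths run.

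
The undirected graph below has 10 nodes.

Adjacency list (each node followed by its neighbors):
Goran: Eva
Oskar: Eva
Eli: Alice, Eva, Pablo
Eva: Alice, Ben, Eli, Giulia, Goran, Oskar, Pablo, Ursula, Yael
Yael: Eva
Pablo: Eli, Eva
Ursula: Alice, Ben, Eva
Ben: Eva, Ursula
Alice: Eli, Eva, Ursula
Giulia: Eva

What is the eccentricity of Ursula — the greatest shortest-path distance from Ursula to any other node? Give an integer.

2

Distances from Ursula: Alice:1, Ben:1, Eli:2, Eva:1, Giulia:2, Goran:2, Oskar:2, Pablo:2, Yael:2.
The largest is 2 (to Oskar, Giulia, Yael, Pablo, Goran, and Eli), so the eccentricity of Ursula is 2.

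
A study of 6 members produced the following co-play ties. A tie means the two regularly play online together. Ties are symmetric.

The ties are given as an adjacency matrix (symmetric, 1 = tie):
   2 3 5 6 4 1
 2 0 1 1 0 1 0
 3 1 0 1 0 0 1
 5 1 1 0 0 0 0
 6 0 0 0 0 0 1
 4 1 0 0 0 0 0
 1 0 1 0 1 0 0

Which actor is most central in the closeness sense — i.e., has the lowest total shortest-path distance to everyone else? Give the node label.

3

Farness (sum of distances to all others) for each node — 1:9, 2:8, 3:7, 4:12, 5:9, 6:13.
The smallest farness is 7, for 3, so 3 has the highest closeness.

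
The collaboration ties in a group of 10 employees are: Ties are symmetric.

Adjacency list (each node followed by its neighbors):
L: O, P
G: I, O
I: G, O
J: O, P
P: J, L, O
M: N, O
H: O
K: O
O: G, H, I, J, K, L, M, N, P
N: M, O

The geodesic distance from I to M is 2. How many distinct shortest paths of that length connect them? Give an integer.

1

The shortest distance is 2, and the only length-2 path is I–O–M. So there is exactly 1 shortest path.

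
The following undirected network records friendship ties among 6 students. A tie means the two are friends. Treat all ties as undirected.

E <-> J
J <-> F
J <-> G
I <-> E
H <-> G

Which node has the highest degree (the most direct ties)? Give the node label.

J

Degrees — E:2, F:1, G:2, H:1, I:1, J:3.
The maximum is 3, attained only by J.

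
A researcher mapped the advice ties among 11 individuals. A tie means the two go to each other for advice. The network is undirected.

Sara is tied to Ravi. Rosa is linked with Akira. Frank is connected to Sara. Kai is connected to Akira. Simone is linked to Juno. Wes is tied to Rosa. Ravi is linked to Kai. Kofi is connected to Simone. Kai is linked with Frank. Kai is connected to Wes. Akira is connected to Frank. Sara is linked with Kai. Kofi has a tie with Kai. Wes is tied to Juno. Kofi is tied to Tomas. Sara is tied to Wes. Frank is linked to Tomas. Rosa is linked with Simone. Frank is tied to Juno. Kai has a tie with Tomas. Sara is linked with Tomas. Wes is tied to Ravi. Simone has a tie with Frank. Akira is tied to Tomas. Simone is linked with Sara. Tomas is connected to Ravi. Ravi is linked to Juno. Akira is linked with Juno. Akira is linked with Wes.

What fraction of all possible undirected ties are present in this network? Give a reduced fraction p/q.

There are 29 edges and 11 nodes, so the maximum possible is C(11,2) = 55.
Density = 29/55.

29/55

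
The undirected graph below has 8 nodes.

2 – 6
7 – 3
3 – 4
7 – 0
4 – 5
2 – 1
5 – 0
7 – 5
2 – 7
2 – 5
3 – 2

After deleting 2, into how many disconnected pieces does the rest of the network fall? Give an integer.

Without 2, the remaining ties split the others into: {0, 3, 4, 5, 7}; {6}; {1}.
That's 3 separate components.

3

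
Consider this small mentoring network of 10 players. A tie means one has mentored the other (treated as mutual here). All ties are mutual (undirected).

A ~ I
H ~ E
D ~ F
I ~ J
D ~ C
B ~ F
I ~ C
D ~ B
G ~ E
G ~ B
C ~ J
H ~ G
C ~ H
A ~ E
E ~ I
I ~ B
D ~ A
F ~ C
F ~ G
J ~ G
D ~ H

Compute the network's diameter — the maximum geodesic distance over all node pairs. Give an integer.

2

Eccentricity of each node (its greatest distance to any other): A:2, B:2, C:2, D:2, E:2, F:2, G:2, H:2, I:2, J:2.
The maximum eccentricity is 2, realized for instance by the pair D–E via D – A – E. So the diameter is 2.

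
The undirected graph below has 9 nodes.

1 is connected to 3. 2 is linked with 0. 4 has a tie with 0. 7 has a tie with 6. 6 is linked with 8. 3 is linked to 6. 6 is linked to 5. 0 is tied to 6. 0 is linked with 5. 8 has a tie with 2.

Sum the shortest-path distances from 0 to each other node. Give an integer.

Distances from 0: 1:3, 2:1, 3:2, 4:1, 5:1, 6:1, 7:2, 8:2.
Sum = 3 + 1 + 2 + 1 + 1 + 1 + 2 + 2 = 13.

13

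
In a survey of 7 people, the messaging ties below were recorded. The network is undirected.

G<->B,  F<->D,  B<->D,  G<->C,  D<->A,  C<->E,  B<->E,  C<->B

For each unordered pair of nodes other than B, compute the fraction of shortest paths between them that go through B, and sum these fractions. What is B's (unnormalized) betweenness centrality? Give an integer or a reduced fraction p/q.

Pairs whose geodesics pass through B — G–E: 1/2; G–A: 1; G–F: 1; G–D: 1; E–A: 1; E–F: 1; E–D: 1; C–A: 1; C–F: 1; C–D: 1.
All other pairs contribute 0.
Summing the contributions gives betweenness(B) = 19/2.

19/2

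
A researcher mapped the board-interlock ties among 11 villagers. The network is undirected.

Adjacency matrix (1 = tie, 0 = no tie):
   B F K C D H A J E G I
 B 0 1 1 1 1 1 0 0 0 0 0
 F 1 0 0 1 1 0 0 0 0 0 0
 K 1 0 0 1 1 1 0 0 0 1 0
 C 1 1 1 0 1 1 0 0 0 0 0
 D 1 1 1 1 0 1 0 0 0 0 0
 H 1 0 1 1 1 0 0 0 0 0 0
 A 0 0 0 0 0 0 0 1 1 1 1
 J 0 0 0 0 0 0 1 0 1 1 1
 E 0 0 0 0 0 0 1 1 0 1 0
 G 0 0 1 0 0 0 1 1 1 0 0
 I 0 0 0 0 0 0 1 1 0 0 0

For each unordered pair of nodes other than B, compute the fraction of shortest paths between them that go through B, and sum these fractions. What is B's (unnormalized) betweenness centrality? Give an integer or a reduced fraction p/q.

Pairs whose geodesics pass through B — F–K: 1/3; F–H: 1/3; F–A: 1/3; F–J: 1/3; F–E: 1/3; F–G: 1/3; F–I: 2/6.
All other pairs contribute 0.
Summing the contributions gives betweenness(B) = 7/3.

7/3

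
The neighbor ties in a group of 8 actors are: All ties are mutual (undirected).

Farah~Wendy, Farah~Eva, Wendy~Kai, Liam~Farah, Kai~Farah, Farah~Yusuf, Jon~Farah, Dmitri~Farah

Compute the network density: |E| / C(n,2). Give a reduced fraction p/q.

There are 8 edges and 8 nodes, so the maximum possible is C(8,2) = 28.
Density = 8/28 = 2/7.

2/7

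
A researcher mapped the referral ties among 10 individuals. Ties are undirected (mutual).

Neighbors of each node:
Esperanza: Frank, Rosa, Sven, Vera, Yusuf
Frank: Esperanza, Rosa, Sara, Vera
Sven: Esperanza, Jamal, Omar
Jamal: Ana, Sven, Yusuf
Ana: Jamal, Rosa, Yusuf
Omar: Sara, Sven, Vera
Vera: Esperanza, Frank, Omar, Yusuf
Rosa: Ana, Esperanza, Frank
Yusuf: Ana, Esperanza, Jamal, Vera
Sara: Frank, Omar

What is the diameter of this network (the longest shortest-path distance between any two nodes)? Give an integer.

Eccentricity of each node (its greatest distance to any other): Ana:3, Esperanza:2, Frank:3, Jamal:3, Omar:3, Rosa:3, Sara:3, Sven:2, Vera:2, Yusuf:3.
The maximum eccentricity is 3, realized for instance by the pair Rosa–Omar via Rosa – Esperanza – Vera – Omar. So the diameter is 3.

3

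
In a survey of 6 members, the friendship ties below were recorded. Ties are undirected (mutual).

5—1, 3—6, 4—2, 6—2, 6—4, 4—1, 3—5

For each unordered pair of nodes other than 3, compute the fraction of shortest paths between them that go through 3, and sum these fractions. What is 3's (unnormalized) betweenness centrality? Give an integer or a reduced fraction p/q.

Pairs whose geodesics pass through 3 — 6–5: 1; 2–5: 1/2.
All other pairs contribute 0.
Summing the contributions gives betweenness(3) = 3/2.

3/2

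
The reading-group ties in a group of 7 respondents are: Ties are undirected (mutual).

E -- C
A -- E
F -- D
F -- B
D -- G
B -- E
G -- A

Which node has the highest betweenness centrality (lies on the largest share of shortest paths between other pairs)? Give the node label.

E

Unnormalized betweenness of each node: A:7/2, B:7/2, C:0, D:2, E:7, F:5/2, G:5/2.
E has the largest value, 7, making it the main broker — the node through which the most shortest paths run.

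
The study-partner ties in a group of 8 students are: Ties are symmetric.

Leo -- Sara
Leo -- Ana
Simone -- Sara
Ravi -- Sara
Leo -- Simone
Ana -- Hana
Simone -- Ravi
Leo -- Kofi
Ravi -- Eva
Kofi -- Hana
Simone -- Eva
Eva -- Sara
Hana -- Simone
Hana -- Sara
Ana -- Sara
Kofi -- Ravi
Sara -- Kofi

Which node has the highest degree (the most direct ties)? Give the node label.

Sara

Degrees — Ana:3, Eva:3, Hana:4, Kofi:4, Leo:4, Ravi:4, Sara:7, Simone:5.
The maximum is 7, attained only by Sara.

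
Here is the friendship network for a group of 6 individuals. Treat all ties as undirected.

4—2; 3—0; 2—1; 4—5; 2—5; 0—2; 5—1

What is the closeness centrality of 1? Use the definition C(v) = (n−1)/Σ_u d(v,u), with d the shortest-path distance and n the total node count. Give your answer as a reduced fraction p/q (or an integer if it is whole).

5/9

Distances from 1: 0:2, 2:1, 3:3, 4:2, 5:1. Sum = 9.
n = 6, so closeness = 5/9.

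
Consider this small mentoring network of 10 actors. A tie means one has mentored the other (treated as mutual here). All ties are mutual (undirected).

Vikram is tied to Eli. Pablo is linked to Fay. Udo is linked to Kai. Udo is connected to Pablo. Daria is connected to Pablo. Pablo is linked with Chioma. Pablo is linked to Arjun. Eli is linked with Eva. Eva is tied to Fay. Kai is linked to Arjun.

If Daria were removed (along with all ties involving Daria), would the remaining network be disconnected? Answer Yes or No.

Even without Daria, every remaining node can still reach every other (the residual graph is connected), so Daria is not a cut vertex.

No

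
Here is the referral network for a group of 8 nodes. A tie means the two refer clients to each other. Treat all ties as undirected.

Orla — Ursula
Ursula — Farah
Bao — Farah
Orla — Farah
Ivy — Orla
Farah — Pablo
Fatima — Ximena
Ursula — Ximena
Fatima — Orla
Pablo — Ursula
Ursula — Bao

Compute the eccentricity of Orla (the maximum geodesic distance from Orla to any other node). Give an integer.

Distances from Orla: Bao:2, Farah:1, Fatima:1, Ivy:1, Pablo:2, Ursula:1, Ximena:2.
The largest is 2 (to Pablo, Bao, and Ximena), so the eccentricity of Orla is 2.

2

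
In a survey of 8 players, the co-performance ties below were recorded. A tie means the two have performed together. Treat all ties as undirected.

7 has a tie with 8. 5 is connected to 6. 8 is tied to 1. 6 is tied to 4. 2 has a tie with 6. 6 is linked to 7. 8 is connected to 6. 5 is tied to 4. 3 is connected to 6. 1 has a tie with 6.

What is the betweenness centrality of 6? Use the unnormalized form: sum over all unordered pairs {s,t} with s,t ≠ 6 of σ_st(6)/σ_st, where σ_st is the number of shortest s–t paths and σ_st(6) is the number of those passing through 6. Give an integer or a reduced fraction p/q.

Pairs whose geodesics pass through 6 — 7–1: 1/2; 7–2: 1; 7–3: 1; 7–4: 1; 7–5: 1; 1–2: 1; 1–3: 1; 1–4: 1; 1–5: 1; 2–3: 1; 2–4: 1; 2–5: 1; 2–8: 1; 3–4: 1 … (+4 more pairs).
All other pairs contribute 0.
Summing the contributions gives betweenness(6) = 35/2.

35/2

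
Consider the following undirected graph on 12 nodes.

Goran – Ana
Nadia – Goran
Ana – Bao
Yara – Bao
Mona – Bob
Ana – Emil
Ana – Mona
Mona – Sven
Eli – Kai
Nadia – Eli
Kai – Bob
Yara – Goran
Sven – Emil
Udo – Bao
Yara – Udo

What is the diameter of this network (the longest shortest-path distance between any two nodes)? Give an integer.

5

Eccentricity of each node (its greatest distance to any other): Ana:3, Bao:4, Bob:4, Eli:4, Emil:4, Goran:3, Kai:5, Mona:3, Nadia:4, Sven:4, Udo:5, Yara:4.
The maximum eccentricity is 5, realized for instance by the pair Udo–Kai via Udo – Bao – Ana – Mona – Bob – Kai. So the diameter is 5.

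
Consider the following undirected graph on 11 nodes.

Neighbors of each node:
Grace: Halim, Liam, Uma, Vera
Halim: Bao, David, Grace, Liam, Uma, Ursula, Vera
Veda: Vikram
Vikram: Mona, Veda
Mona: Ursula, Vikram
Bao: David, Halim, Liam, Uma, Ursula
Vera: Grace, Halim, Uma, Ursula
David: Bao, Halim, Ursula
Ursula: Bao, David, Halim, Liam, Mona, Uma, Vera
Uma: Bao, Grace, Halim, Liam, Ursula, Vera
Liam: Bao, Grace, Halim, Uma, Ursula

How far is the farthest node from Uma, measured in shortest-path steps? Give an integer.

4

Distances from Uma: Bao:1, David:2, Grace:1, Halim:1, Liam:1, Mona:2, Ursula:1, Veda:4, Vera:1, Vikram:3.
The largest is 4 (to Veda), so the eccentricity of Uma is 4.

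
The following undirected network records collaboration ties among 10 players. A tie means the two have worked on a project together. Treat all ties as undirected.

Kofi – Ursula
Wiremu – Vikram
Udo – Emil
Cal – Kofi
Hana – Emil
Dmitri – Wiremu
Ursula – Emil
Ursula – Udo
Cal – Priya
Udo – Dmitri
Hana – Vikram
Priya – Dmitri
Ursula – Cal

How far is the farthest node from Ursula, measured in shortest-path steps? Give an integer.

Distances from Ursula: Cal:1, Dmitri:2, Emil:1, Hana:2, Kofi:1, Priya:2, Udo:1, Vikram:3, Wiremu:3.
The largest is 3 (to Wiremu and Vikram), so the eccentricity of Ursula is 3.

3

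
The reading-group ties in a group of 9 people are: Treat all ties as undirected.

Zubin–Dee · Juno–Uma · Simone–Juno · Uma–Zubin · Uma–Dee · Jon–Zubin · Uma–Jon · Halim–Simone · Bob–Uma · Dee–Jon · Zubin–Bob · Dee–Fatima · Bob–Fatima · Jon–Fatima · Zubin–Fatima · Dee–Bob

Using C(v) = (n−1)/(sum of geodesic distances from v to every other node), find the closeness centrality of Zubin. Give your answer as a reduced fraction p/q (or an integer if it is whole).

4/7

Distances from Zubin: Bob:1, Dee:1, Fatima:1, Halim:4, Jon:1, Juno:2, Simone:3, Uma:1. Sum = 14.
n = 9, so closeness = 8/14 = 4/7.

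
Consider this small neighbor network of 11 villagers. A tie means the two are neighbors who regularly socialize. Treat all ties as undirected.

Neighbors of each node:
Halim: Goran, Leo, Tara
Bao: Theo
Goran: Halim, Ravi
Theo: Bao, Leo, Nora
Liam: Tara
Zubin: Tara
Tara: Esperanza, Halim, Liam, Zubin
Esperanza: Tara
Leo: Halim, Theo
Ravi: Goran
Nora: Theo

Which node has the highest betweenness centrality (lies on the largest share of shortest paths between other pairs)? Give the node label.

Halim

Unnormalized betweenness of each node: Bao:0, Esperanza:0, Goran:9, Halim:32, Leo:21, Liam:0, Nora:0, Ravi:0, Tara:24, Theo:17, Zubin:0.
Halim has the largest value, 32, making it the main broker — the node through which the most shortest paths run.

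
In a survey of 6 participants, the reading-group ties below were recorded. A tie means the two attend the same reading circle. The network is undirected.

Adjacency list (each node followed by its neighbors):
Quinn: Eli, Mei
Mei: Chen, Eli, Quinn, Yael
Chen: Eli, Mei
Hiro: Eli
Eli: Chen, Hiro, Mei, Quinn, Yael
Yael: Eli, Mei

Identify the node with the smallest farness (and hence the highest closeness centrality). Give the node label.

Farness (sum of distances to all others) for each node — Chen:8, Eli:5, Hiro:9, Mei:6, Quinn:8, Yael:8.
The smallest farness is 5, for Eli, so Eli has the highest closeness.

Eli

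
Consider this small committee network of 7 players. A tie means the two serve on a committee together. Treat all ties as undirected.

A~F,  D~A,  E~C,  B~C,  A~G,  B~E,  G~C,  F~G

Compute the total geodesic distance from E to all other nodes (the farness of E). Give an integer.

14

Distances from E: A:3, B:1, C:1, D:4, F:3, G:2.
Sum = 3 + 1 + 1 + 4 + 3 + 2 = 14.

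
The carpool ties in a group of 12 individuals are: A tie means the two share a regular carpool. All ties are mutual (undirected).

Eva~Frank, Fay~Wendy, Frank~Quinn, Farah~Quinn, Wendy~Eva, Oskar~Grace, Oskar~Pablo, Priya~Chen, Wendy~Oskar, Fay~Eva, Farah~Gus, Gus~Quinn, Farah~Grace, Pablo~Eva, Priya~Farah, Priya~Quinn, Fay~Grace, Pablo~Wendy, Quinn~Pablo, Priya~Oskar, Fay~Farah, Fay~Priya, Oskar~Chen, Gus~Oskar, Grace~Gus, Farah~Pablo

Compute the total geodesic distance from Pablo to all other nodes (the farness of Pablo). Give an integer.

Distances from Pablo: Chen:2, Eva:1, Farah:1, Fay:2, Frank:2, Grace:2, Gus:2, Oskar:1, Priya:2, Quinn:1, Wendy:1.
Sum = 2 + 1 + 1 + 2 + 2 + 2 + 2 + 1 + 2 + 1 + 1 = 17.

17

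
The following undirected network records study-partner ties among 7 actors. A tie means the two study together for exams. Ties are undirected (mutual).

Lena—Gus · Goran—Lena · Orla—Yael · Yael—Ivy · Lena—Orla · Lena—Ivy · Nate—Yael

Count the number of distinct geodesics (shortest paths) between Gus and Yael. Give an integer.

2

The shortest distance is 3. The length-3 paths are: Gus–Lena–Orla–Yael; Gus–Lena–Ivy–Yael.
That gives 2 distinct shortest paths.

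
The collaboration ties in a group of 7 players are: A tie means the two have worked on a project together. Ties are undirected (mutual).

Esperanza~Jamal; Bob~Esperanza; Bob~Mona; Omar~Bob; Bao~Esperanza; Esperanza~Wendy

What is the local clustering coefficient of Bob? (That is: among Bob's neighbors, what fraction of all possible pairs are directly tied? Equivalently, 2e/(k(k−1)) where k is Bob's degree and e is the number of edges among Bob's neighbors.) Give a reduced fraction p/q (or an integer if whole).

0

Bob's neighbors: Esperanza, Mona, and Omar (k = 3).
Possible neighbor pairs: C(3,2) = 3. Edges among them: none → e = 0.
Clustering(Bob) = 0/3 = 0.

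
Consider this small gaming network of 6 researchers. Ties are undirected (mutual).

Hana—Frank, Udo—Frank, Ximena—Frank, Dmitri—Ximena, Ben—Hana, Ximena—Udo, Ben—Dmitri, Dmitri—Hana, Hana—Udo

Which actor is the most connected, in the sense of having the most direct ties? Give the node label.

Hana

Degrees — Ben:2, Dmitri:3, Frank:3, Hana:4, Udo:3, Ximena:3.
The maximum is 4, attained only by Hana.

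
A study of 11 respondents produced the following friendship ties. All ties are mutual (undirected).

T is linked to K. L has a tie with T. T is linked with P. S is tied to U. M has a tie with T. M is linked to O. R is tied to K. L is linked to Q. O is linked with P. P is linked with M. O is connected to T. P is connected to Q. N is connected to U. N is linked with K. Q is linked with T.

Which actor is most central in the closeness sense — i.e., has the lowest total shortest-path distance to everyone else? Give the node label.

Farness (sum of distances to all others) for each node — K:18, L:25, M:24, N:23, O:24, P:23, Q:24, R:27, S:39, T:17, U:30.
The smallest farness is 17, for T, so T has the highest closeness.

T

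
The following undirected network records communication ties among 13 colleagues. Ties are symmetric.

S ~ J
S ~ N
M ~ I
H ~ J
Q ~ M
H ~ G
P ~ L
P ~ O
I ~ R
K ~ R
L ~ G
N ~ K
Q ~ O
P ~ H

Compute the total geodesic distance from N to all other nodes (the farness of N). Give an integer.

Distances from N: G:4, H:3, I:3, J:2, K:1, L:5, M:4, O:5, P:4, Q:5, R:2, S:1.
Sum = 4 + 3 + 3 + 2 + 1 + 5 + 4 + 5 + 4 + 5 + 2 + 1 = 39.

39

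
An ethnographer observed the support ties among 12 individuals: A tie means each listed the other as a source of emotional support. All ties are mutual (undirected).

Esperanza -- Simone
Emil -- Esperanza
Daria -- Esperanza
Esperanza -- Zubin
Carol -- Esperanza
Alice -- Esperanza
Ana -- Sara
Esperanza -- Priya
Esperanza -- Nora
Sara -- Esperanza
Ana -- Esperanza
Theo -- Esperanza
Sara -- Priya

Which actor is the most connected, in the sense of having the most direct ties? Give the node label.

Degrees — Alice:1, Ana:2, Carol:1, Daria:1, Emil:1, Esperanza:11, Nora:1, Priya:2, Sara:3, Simone:1, Theo:1, Zubin:1.
The maximum is 11, attained only by Esperanza.

Esperanza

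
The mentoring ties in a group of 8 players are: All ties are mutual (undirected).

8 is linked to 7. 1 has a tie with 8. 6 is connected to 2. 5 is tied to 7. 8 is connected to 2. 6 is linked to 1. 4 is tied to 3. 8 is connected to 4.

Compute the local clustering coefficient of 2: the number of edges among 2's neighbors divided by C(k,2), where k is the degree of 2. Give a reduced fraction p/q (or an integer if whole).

0

2's neighbors: 6 and 8 (k = 2).
Possible neighbor pairs: C(2,2) = 1. Edges among them: none → e = 0.
Clustering(2) = 0/1.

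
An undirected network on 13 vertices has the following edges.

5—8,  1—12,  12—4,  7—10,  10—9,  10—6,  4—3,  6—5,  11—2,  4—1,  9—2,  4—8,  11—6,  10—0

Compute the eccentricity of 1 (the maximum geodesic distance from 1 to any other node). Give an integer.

Distances from 1: 0:6, 2:6, 3:2, 4:1, 5:3, 6:4, 7:6, 8:2, 9:6, 10:5, 11:5, 12:1.
The largest is 6 (to 2, 7, 9, and 0), so the eccentricity of 1 is 6.

6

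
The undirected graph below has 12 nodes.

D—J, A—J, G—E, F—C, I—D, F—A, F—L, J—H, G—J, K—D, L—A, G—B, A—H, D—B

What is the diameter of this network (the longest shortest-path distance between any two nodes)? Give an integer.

5

Eccentricity of each node (its greatest distance to any other): A:3, B:5, C:5, D:4, E:5, F:4, G:4, H:3, I:5, J:3, K:5, L:4.
The maximum eccentricity is 5, realized for instance by the pair C–B via C – F – A – J – D – B. So the diameter is 5.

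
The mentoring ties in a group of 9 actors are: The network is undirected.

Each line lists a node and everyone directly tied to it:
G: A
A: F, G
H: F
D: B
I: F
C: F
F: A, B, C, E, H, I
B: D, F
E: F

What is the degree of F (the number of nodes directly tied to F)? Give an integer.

6

F is directly tied to A, B, C, E, H, and I. That is 6 neighbors, so the degree of F is 6.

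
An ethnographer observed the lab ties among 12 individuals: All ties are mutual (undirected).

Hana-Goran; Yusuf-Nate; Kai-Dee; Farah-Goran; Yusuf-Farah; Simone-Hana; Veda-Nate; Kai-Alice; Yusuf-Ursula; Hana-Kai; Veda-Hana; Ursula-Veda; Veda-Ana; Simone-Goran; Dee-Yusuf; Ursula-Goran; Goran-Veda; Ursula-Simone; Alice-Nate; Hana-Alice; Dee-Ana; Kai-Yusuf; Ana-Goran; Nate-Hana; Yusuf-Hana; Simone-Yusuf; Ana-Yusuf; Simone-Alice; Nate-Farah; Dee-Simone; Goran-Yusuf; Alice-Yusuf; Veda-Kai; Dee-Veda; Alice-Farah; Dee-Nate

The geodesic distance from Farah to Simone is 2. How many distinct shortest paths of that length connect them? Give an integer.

3

The shortest distance is 2. The length-2 paths are: Farah–Alice–Simone; Farah–Yusuf–Simone; Farah–Goran–Simone.
That gives 3 distinct shortest paths.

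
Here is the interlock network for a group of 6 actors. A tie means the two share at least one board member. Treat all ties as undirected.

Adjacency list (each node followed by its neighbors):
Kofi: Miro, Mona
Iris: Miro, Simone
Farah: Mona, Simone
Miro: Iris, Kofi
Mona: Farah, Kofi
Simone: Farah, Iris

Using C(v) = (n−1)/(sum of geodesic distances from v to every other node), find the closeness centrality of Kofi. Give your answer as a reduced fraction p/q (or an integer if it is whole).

Distances from Kofi: Farah:2, Iris:2, Miro:1, Mona:1, Simone:3. Sum = 9.
n = 6, so closeness = 5/9.

5/9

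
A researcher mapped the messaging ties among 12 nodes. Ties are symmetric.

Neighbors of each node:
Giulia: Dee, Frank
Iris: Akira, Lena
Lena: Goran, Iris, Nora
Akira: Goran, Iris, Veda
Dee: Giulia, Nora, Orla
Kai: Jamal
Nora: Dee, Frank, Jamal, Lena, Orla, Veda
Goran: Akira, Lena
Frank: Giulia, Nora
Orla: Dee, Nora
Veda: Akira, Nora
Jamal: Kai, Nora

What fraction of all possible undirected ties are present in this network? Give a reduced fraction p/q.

There are 15 edges and 12 nodes, so the maximum possible is C(12,2) = 66.
Density = 15/66 = 5/22.

5/22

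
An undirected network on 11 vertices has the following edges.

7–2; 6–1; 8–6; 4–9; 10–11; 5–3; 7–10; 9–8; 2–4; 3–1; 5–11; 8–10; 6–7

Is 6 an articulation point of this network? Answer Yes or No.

No

Even without 6, every remaining node can still reach every other (the residual graph is connected), so 6 is not a cut vertex.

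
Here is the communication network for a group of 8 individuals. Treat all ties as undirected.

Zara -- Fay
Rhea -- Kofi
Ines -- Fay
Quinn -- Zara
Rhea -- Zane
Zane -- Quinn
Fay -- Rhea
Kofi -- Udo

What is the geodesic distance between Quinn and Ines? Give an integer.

One shortest route is Quinn – Zara – Fay – Ines, which uses 3 edges, and at distance 2 from Quinn we only reach {Fay, Rhea}, which does not include Ines. So d(Quinn,Ines) = 3.

3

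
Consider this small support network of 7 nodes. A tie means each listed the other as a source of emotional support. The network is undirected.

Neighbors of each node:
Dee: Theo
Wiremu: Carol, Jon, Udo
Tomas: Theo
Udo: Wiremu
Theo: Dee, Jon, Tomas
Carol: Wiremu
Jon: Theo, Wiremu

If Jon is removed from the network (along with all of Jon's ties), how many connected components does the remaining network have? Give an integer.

2

Without Jon, the remaining ties split the others into: {Dee, Theo, Tomas}; {Carol, Udo, Wiremu}.
That's 2 separate components.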